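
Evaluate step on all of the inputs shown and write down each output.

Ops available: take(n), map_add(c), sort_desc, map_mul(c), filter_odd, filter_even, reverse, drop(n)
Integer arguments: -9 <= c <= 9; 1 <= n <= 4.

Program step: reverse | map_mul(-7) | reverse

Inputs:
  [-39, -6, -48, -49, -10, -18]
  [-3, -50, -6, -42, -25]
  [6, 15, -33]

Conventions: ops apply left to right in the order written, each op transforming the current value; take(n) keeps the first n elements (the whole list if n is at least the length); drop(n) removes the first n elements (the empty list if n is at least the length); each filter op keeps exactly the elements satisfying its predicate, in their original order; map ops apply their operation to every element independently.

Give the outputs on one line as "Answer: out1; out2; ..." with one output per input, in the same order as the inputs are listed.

Execution, op by op:
  [-39, -6, -48, -49, -10, -18] -> [-18, -10, -49, -48, -6, -39] -> [126, 70, 343, 336, 42, 273] -> [273, 42, 336, 343, 70, 126]
  [-3, -50, -6, -42, -25] -> [-25, -42, -6, -50, -3] -> [175, 294, 42, 350, 21] -> [21, 350, 42, 294, 175]
  [6, 15, -33] -> [-33, 15, 6] -> [231, -105, -42] -> [-42, -105, 231]

[273, 42, 336, 343, 70, 126]; [21, 350, 42, 294, 175]; [-42, -105, 231]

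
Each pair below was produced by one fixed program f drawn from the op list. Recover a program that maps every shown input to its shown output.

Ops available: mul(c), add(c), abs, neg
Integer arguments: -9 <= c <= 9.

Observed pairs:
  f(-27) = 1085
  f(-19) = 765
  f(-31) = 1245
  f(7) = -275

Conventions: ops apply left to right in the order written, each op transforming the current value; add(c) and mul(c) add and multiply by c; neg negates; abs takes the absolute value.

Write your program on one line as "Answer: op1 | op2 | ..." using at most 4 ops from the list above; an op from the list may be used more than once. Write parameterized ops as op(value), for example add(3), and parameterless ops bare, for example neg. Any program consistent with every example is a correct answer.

mul(5) | mul(-8) | add(5)

Check, running the answer program on each example:
  -27 -> -135 -> 1080 -> 1085
  -19 -> -95 -> 760 -> 765
  -31 -> -155 -> 1240 -> 1245
  7 -> 35 -> -280 -> -275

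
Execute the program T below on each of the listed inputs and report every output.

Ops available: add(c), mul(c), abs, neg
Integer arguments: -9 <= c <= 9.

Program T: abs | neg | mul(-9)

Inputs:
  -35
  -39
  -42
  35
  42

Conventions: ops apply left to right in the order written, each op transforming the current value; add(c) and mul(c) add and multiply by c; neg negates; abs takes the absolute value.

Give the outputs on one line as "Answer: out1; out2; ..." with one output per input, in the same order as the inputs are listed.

315; 351; 378; 315; 378

Execution, op by op:
  -35 -> 35 -> -35 -> 315
  -39 -> 39 -> -39 -> 351
  -42 -> 42 -> -42 -> 378
  35 -> 35 -> -35 -> 315
  42 -> 42 -> -42 -> 378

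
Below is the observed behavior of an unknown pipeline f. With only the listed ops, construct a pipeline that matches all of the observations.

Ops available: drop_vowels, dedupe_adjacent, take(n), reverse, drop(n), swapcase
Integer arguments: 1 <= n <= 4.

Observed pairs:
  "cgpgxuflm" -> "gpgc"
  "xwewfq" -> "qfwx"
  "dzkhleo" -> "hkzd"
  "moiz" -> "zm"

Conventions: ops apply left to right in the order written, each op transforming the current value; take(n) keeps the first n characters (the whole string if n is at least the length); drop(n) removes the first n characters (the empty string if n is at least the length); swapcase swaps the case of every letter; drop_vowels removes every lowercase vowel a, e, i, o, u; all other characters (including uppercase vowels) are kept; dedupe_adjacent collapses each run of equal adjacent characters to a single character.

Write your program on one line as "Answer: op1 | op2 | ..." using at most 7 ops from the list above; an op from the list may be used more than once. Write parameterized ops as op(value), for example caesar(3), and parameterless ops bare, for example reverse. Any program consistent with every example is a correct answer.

reverse | drop_vowels | reverse | dedupe_adjacent | take(4) | reverse

Check, running the answer program on each example:
  "cgpgxuflm" -> "mlfuxgpgc" -> "mlfxgpgc" -> "cgpgxflm" -> "cgpgxflm" -> "cgpg" -> "gpgc"
  "xwewfq" -> "qfwewx" -> "qfwwx" -> "xwwfq" -> "xwfq" -> "xwfq" -> "qfwx"
  "dzkhleo" -> "oelhkzd" -> "lhkzd" -> "dzkhl" -> "dzkhl" -> "dzkh" -> "hkzd"
  "moiz" -> "ziom" -> "zm" -> "mz" -> "mz" -> "mz" -> "zm"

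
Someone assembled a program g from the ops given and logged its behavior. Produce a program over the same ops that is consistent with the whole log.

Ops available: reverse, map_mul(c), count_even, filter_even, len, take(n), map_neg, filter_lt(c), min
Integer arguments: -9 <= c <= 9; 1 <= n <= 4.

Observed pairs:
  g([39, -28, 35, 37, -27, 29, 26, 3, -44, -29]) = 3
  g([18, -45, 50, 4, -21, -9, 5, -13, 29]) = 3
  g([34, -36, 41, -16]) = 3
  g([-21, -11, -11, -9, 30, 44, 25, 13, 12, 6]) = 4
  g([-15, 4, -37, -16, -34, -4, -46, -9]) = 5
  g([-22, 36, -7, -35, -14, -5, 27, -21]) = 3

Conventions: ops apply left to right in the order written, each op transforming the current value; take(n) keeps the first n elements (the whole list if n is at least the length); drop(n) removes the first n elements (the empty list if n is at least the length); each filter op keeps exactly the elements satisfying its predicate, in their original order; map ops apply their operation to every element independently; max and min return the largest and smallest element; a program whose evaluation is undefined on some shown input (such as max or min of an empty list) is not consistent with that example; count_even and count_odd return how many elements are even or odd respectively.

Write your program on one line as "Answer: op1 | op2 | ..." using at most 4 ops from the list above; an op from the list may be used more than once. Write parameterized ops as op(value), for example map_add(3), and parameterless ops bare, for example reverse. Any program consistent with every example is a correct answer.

reverse | filter_even | len

Check, running the answer program on each example:
  [39, -28, 35, 37, -27, 29, 26, 3, -44, -29] -> [-29, -44, 3, 26, 29, -27, 37, 35, -28, 39] -> [-44, 26, -28] -> 3
  [18, -45, 50, 4, -21, -9, 5, -13, 29] -> [29, -13, 5, -9, -21, 4, 50, -45, 18] -> [4, 50, 18] -> 3
  [34, -36, 41, -16] -> [-16, 41, -36, 34] -> [-16, -36, 34] -> 3
  [-21, -11, -11, -9, 30, 44, 25, 13, 12, 6] -> [6, 12, 13, 25, 44, 30, -9, -11, -11, -21] -> [6, 12, 44, 30] -> 4
  [-15, 4, -37, -16, -34, -4, -46, -9] -> [-9, -46, -4, -34, -16, -37, 4, -15] -> [-46, -4, -34, -16, 4] -> 5
  [-22, 36, -7, -35, -14, -5, 27, -21] -> [-21, 27, -5, -14, -35, -7, 36, -22] -> [-14, 36, -22] -> 3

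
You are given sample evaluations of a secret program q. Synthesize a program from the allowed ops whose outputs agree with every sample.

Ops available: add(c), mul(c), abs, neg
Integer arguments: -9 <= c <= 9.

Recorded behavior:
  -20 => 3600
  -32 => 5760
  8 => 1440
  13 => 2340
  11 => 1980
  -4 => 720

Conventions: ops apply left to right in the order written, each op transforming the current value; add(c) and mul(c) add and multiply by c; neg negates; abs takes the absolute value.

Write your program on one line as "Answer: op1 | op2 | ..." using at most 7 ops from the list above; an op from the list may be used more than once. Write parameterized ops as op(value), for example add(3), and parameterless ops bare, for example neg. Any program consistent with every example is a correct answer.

neg | abs | neg | mul(9) | mul(-5) | mul(4)

Check, running the answer program on each example:
  -20 -> 20 -> 20 -> -20 -> -180 -> 900 -> 3600
  -32 -> 32 -> 32 -> -32 -> -288 -> 1440 -> 5760
  8 -> -8 -> 8 -> -8 -> -72 -> 360 -> 1440
  13 -> -13 -> 13 -> -13 -> -117 -> 585 -> 2340
  11 -> -11 -> 11 -> -11 -> -99 -> 495 -> 1980
  -4 -> 4 -> 4 -> -4 -> -36 -> 180 -> 720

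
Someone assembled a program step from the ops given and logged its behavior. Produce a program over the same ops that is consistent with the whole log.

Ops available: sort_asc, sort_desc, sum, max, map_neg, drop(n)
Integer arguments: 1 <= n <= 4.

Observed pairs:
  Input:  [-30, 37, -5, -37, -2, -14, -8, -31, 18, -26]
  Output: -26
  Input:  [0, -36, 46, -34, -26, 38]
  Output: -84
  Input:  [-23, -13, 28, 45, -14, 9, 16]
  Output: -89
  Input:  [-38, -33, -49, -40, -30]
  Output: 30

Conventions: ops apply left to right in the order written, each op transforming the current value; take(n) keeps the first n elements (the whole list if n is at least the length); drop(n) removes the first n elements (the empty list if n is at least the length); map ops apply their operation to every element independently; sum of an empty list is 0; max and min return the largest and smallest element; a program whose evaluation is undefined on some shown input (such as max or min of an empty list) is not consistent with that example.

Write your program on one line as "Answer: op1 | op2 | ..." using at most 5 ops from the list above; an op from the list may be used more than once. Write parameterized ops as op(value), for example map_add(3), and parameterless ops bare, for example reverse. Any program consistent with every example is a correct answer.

sort_asc | map_neg | drop(4) | sum

Check, running the answer program on each example:
  [-30, 37, -5, -37, -2, -14, -8, -31, 18, -26] -> [-37, -31, -30, -26, -14, -8, -5, -2, 18, 37] -> [37, 31, 30, 26, 14, 8, 5, 2, -18, -37] -> [14, 8, 5, 2, -18, -37] -> -26
  [0, -36, 46, -34, -26, 38] -> [-36, -34, -26, 0, 38, 46] -> [36, 34, 26, 0, -38, -46] -> [-38, -46] -> -84
  [-23, -13, 28, 45, -14, 9, 16] -> [-23, -14, -13, 9, 16, 28, 45] -> [23, 14, 13, -9, -16, -28, -45] -> [-16, -28, -45] -> -89
  [-38, -33, -49, -40, -30] -> [-49, -40, -38, -33, -30] -> [49, 40, 38, 33, 30] -> [30] -> 30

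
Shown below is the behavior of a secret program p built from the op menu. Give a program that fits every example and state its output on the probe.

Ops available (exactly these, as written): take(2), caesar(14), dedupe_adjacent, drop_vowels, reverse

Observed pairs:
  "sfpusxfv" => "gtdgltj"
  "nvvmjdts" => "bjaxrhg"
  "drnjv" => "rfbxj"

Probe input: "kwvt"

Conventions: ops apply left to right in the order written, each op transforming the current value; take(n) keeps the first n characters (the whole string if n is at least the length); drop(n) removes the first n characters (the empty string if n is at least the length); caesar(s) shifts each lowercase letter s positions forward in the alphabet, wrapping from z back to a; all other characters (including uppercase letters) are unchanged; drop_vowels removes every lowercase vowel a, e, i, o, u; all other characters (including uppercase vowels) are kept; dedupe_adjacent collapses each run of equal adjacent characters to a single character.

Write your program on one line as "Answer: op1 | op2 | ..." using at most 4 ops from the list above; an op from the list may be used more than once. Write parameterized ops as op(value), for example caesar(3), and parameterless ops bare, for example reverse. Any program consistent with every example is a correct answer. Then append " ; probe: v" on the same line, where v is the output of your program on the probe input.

dedupe_adjacent | drop_vowels | caesar(14) ; probe: "ykjh"

Check, running the answer program on each example:
  "sfpusxfv" -> "sfpusxfv" -> "sfpsxfv" -> "gtdgltj"
  "nvvmjdts" -> "nvmjdts" -> "nvmjdts" -> "bjaxrhg"
  "drnjv" -> "drnjv" -> "drnjv" -> "rfbxj"
  probe: "kwvt" -> "kwvt" -> "kwvt" -> "ykjh"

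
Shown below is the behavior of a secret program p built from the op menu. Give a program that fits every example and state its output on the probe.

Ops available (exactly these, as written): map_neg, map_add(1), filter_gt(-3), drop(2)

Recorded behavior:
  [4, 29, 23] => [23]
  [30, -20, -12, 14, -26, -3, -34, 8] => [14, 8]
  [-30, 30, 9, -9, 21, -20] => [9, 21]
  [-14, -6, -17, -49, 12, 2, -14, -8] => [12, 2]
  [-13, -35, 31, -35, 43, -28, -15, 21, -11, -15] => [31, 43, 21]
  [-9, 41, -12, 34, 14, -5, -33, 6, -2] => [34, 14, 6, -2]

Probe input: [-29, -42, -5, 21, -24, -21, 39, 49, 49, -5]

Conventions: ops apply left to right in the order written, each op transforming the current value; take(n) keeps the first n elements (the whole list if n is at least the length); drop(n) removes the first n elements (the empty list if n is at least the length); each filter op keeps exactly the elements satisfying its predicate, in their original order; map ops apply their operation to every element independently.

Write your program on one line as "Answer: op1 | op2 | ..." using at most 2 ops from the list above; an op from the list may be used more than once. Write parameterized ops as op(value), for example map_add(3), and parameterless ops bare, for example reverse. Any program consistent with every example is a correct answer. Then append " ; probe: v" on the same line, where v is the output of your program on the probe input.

drop(2) | filter_gt(-3) ; probe: [21, 39, 49, 49]

Check, running the answer program on each example:
  [4, 29, 23] -> [23] -> [23]
  [30, -20, -12, 14, -26, -3, -34, 8] -> [-12, 14, -26, -3, -34, 8] -> [14, 8]
  [-30, 30, 9, -9, 21, -20] -> [9, -9, 21, -20] -> [9, 21]
  [-14, -6, -17, -49, 12, 2, -14, -8] -> [-17, -49, 12, 2, -14, -8] -> [12, 2]
  [-13, -35, 31, -35, 43, -28, -15, 21, -11, -15] -> [31, -35, 43, -28, -15, 21, -11, -15] -> [31, 43, 21]
  [-9, 41, -12, 34, 14, -5, -33, 6, -2] -> [-12, 34, 14, -5, -33, 6, -2] -> [34, 14, 6, -2]
  probe: [-29, -42, -5, 21, -24, -21, 39, 49, 49, -5] -> [-5, 21, -24, -21, 39, 49, 49, -5] -> [21, 39, 49, 49]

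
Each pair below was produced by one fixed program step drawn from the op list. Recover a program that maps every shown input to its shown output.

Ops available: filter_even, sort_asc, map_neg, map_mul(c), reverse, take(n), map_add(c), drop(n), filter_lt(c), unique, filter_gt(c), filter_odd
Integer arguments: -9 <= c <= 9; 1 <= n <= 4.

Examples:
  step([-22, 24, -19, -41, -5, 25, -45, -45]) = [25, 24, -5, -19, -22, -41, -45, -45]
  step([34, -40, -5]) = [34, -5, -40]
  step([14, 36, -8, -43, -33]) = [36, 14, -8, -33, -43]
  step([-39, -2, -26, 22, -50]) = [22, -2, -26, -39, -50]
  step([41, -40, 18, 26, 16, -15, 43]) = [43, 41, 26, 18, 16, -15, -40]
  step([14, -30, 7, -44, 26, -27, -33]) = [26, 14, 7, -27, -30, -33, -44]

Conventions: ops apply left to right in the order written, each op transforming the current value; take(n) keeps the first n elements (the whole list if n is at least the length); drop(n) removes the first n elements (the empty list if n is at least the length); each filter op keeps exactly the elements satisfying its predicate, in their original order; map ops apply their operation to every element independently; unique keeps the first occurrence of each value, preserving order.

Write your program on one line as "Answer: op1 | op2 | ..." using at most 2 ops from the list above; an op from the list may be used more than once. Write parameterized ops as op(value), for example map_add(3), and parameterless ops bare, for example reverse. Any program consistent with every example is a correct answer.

sort_asc | reverse

Check, running the answer program on each example:
  [-22, 24, -19, -41, -5, 25, -45, -45] -> [-45, -45, -41, -22, -19, -5, 24, 25] -> [25, 24, -5, -19, -22, -41, -45, -45]
  [34, -40, -5] -> [-40, -5, 34] -> [34, -5, -40]
  [14, 36, -8, -43, -33] -> [-43, -33, -8, 14, 36] -> [36, 14, -8, -33, -43]
  [-39, -2, -26, 22, -50] -> [-50, -39, -26, -2, 22] -> [22, -2, -26, -39, -50]
  [41, -40, 18, 26, 16, -15, 43] -> [-40, -15, 16, 18, 26, 41, 43] -> [43, 41, 26, 18, 16, -15, -40]
  [14, -30, 7, -44, 26, -27, -33] -> [-44, -33, -30, -27, 7, 14, 26] -> [26, 14, 7, -27, -30, -33, -44]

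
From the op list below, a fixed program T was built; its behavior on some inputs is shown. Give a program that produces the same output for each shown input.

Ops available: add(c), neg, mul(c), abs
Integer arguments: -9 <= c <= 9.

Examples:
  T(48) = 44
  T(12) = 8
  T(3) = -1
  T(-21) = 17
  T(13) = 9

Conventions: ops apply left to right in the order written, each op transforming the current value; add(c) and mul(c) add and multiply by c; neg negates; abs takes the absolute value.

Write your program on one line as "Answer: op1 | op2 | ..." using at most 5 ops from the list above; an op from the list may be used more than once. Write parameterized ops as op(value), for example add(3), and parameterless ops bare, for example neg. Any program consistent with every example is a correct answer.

neg | abs | add(1) | add(-5)

Check, running the answer program on each example:
  48 -> -48 -> 48 -> 49 -> 44
  12 -> -12 -> 12 -> 13 -> 8
  3 -> -3 -> 3 -> 4 -> -1
  -21 -> 21 -> 21 -> 22 -> 17
  13 -> -13 -> 13 -> 14 -> 9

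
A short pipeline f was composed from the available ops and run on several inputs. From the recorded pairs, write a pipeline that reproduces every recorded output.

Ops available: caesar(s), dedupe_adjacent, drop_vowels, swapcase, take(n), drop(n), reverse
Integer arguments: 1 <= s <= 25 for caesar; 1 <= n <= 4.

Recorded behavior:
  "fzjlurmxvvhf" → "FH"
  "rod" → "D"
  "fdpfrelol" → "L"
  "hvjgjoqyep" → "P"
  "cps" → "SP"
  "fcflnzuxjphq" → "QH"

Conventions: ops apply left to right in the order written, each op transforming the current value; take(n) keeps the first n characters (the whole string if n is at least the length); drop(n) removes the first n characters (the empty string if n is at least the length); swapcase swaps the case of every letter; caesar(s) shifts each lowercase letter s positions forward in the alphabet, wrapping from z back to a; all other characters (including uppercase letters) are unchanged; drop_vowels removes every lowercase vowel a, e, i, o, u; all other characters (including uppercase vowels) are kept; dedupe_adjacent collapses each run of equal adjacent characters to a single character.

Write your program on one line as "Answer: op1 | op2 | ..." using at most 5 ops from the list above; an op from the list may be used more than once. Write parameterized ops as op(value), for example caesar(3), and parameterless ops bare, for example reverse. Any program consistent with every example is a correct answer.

reverse | take(2) | drop_vowels | swapcase

Check, running the answer program on each example:
  "fzjlurmxvvhf" -> "fhvvxmruljzf" -> "fh" -> "fh" -> "FH"
  "rod" -> "dor" -> "do" -> "d" -> "D"
  "fdpfrelol" -> "lolerfpdf" -> "lo" -> "l" -> "L"
  "hvjgjoqyep" -> "peyqojgjvh" -> "pe" -> "p" -> "P"
  "cps" -> "spc" -> "sp" -> "sp" -> "SP"
  "fcflnzuxjphq" -> "qhpjxuznlfcf" -> "qh" -> "qh" -> "QH"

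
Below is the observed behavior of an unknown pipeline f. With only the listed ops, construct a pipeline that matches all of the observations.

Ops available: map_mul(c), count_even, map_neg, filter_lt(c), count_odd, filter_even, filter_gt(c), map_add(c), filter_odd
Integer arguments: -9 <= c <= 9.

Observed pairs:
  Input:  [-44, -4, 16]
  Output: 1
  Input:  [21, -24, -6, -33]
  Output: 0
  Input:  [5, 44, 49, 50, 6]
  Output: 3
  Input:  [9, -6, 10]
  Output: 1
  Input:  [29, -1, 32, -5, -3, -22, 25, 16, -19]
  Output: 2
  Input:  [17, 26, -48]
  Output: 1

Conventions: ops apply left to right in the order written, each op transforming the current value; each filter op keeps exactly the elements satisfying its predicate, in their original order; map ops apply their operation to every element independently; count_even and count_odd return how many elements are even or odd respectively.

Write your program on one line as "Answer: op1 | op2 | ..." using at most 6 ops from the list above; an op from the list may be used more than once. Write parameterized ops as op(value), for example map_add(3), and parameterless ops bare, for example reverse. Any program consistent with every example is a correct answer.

filter_gt(-4) | map_mul(3) | map_add(9) | map_add(4) | count_odd

Check, running the answer program on each example:
  [-44, -4, 16] -> [16] -> [48] -> [57] -> [61] -> 1
  [21, -24, -6, -33] -> [21] -> [63] -> [72] -> [76] -> 0
  [5, 44, 49, 50, 6] -> [5, 44, 49, 50, 6] -> [15, 132, 147, 150, 18] -> [24, 141, 156, 159, 27] -> [28, 145, 160, 163, 31] -> 3
  [9, -6, 10] -> [9, 10] -> [27, 30] -> [36, 39] -> [40, 43] -> 1
  [29, -1, 32, -5, -3, -22, 25, 16, -19] -> [29, -1, 32, -3, 25, 16] -> [87, -3, 96, -9, 75, 48] -> [96, 6, 105, 0, 84, 57] -> [100, 10, 109, 4, 88, 61] -> 2
  [17, 26, -48] -> [17, 26] -> [51, 78] -> [60, 87] -> [64, 91] -> 1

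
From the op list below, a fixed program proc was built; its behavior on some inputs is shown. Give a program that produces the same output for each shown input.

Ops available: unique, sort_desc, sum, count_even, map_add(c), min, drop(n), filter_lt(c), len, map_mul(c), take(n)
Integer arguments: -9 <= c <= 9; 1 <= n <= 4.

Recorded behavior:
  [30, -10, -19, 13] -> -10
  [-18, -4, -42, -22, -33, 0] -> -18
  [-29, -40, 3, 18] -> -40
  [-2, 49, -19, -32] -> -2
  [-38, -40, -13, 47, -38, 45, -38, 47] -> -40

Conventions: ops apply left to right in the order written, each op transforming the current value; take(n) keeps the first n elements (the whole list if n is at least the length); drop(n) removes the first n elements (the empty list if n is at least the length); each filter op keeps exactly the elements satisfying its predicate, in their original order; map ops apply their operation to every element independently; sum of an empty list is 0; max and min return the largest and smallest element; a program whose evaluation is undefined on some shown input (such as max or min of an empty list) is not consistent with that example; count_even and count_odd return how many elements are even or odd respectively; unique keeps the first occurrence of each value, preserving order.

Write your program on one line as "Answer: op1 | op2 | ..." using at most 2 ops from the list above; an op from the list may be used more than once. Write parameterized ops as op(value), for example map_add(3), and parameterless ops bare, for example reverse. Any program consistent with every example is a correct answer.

take(2) | min

Check, running the answer program on each example:
  [30, -10, -19, 13] -> [30, -10] -> -10
  [-18, -4, -42, -22, -33, 0] -> [-18, -4] -> -18
  [-29, -40, 3, 18] -> [-29, -40] -> -40
  [-2, 49, -19, -32] -> [-2, 49] -> -2
  [-38, -40, -13, 47, -38, 45, -38, 47] -> [-38, -40] -> -40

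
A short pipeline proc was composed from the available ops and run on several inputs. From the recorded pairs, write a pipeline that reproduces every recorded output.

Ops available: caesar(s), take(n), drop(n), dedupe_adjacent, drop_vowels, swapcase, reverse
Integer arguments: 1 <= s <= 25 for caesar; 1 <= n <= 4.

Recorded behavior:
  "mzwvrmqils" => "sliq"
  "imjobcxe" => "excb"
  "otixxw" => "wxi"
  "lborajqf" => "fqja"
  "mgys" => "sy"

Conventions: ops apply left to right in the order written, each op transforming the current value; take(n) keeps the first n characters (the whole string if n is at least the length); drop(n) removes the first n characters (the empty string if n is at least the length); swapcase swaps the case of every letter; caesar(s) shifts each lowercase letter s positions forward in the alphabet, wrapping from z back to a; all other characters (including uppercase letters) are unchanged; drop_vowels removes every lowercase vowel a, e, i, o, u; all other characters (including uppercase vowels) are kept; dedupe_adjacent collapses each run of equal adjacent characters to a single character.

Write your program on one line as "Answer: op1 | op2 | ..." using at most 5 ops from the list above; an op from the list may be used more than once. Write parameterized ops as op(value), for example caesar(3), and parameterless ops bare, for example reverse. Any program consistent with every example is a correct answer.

drop(2) | reverse | dedupe_adjacent | take(4)

Check, running the answer program on each example:
  "mzwvrmqils" -> "wvrmqils" -> "sliqmrvw" -> "sliqmrvw" -> "sliq"
  "imjobcxe" -> "jobcxe" -> "excboj" -> "excboj" -> "excb"
  "otixxw" -> "ixxw" -> "wxxi" -> "wxi" -> "wxi"
  "lborajqf" -> "orajqf" -> "fqjaro" -> "fqjaro" -> "fqja"
  "mgys" -> "ys" -> "sy" -> "sy" -> "sy"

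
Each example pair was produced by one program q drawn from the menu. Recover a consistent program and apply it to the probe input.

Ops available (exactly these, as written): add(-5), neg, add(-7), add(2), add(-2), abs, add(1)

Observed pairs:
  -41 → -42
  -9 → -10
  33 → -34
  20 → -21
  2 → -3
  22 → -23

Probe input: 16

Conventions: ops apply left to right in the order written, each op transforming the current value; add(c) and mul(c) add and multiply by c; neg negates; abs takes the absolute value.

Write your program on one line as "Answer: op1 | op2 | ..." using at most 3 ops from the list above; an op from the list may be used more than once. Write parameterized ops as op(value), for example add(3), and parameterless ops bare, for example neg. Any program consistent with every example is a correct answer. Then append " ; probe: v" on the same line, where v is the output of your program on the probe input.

abs | add(1) | neg ; probe: -17

Check, running the answer program on each example:
  -41 -> 41 -> 42 -> -42
  -9 -> 9 -> 10 -> -10
  33 -> 33 -> 34 -> -34
  20 -> 20 -> 21 -> -21
  2 -> 2 -> 3 -> -3
  22 -> 22 -> 23 -> -23
  probe: 16 -> 16 -> 17 -> -17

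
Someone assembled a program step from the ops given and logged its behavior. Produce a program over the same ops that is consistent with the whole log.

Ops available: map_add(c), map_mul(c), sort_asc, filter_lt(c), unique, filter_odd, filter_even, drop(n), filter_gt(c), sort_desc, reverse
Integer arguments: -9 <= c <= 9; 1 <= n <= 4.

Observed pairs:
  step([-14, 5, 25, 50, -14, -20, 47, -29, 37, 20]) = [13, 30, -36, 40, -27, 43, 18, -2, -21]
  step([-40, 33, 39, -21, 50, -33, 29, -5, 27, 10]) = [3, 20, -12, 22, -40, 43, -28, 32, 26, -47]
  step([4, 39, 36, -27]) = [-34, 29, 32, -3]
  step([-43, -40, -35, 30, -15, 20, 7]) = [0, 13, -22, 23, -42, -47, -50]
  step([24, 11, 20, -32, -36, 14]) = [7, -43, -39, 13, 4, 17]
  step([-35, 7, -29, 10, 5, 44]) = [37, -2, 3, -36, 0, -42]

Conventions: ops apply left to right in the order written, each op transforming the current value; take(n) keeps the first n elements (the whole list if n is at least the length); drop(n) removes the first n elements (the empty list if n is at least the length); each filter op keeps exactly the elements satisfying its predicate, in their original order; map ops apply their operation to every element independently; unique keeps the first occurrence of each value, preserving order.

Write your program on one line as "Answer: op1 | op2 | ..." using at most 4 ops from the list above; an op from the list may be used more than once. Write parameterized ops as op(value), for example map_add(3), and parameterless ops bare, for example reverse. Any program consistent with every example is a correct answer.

unique | reverse | map_add(-7)

Check, running the answer program on each example:
  [-14, 5, 25, 50, -14, -20, 47, -29, 37, 20] -> [-14, 5, 25, 50, -20, 47, -29, 37, 20] -> [20, 37, -29, 47, -20, 50, 25, 5, -14] -> [13, 30, -36, 40, -27, 43, 18, -2, -21]
  [-40, 33, 39, -21, 50, -33, 29, -5, 27, 10] -> [-40, 33, 39, -21, 50, -33, 29, -5, 27, 10] -> [10, 27, -5, 29, -33, 50, -21, 39, 33, -40] -> [3, 20, -12, 22, -40, 43, -28, 32, 26, -47]
  [4, 39, 36, -27] -> [4, 39, 36, -27] -> [-27, 36, 39, 4] -> [-34, 29, 32, -3]
  [-43, -40, -35, 30, -15, 20, 7] -> [-43, -40, -35, 30, -15, 20, 7] -> [7, 20, -15, 30, -35, -40, -43] -> [0, 13, -22, 23, -42, -47, -50]
  [24, 11, 20, -32, -36, 14] -> [24, 11, 20, -32, -36, 14] -> [14, -36, -32, 20, 11, 24] -> [7, -43, -39, 13, 4, 17]
  [-35, 7, -29, 10, 5, 44] -> [-35, 7, -29, 10, 5, 44] -> [44, 5, 10, -29, 7, -35] -> [37, -2, 3, -36, 0, -42]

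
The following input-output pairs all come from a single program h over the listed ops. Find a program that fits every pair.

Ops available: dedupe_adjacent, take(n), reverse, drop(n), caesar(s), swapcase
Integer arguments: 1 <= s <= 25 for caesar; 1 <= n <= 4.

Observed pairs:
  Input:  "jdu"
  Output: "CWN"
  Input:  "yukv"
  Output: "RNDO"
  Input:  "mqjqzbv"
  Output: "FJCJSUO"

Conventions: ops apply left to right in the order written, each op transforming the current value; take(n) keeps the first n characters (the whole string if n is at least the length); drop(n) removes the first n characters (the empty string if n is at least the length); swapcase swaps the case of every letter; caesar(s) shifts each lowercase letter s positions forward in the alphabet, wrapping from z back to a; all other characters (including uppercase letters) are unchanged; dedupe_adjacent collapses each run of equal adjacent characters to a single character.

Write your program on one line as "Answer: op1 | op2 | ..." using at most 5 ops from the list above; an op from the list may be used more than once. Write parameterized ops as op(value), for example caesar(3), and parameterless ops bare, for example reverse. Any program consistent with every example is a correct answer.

reverse | caesar(2) | reverse | caesar(17) | swapcase

Check, running the answer program on each example:
  "jdu" -> "udj" -> "wfl" -> "lfw" -> "cwn" -> "CWN"
  "yukv" -> "vkuy" -> "xmwa" -> "awmx" -> "rndo" -> "RNDO"
  "mqjqzbv" -> "vbzqjqm" -> "xdbslso" -> "oslsbdx" -> "fjcjsuo" -> "FJCJSUO"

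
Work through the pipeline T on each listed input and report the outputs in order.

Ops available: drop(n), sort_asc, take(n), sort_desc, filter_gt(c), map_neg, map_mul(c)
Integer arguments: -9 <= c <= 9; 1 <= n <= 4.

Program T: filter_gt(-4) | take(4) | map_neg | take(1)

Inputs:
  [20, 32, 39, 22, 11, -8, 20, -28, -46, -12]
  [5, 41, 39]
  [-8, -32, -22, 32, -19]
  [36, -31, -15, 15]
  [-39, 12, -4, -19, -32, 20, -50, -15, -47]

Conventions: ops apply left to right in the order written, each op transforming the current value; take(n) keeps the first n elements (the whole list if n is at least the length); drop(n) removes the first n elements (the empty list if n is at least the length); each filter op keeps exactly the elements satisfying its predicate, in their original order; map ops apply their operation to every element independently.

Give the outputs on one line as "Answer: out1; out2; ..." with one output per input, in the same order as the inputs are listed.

Execution, op by op:
  [20, 32, 39, 22, 11, -8, 20, -28, -46, -12] -> [20, 32, 39, 22, 11, 20] -> [20, 32, 39, 22] -> [-20, -32, -39, -22] -> [-20]
  [5, 41, 39] -> [5, 41, 39] -> [5, 41, 39] -> [-5, -41, -39] -> [-5]
  [-8, -32, -22, 32, -19] -> [32] -> [32] -> [-32] -> [-32]
  [36, -31, -15, 15] -> [36, 15] -> [36, 15] -> [-36, -15] -> [-36]
  [-39, 12, -4, -19, -32, 20, -50, -15, -47] -> [12, 20] -> [12, 20] -> [-12, -20] -> [-12]

[-20]; [-5]; [-32]; [-36]; [-12]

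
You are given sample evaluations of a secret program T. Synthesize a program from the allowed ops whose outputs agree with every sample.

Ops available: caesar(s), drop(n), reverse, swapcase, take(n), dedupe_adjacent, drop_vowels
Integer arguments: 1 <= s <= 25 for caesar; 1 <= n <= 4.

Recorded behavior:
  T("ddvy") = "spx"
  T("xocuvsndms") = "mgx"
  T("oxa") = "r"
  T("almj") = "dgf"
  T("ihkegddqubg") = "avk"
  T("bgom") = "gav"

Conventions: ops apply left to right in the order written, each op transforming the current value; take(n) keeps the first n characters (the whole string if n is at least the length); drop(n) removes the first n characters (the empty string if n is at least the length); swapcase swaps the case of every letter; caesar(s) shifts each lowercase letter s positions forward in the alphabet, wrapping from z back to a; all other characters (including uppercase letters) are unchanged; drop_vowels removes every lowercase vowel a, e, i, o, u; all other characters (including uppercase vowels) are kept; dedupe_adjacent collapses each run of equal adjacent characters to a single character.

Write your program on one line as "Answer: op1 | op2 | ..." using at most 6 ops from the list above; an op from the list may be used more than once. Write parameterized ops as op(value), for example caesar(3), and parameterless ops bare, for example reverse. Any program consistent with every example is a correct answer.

drop_vowels | caesar(14) | reverse | caesar(6) | take(3)

Check, running the answer program on each example:
  "ddvy" -> "ddvy" -> "rrjm" -> "mjrr" -> "spxx" -> "spx"
  "xocuvsndms" -> "xcvsndms" -> "lqjgbrag" -> "garbgjql" -> "mgxhmpwr" -> "mgx"
  "oxa" -> "x" -> "l" -> "l" -> "r" -> "r"
  "almj" -> "lmj" -> "zax" -> "xaz" -> "dgf" -> "dgf"
  "ihkegddqubg" -> "hkgddqbg" -> "vyurrepu" -> "uperruyv" -> "avkxxaeb" -> "avk"
  "bgom" -> "bgm" -> "pua" -> "aup" -> "gav" -> "gav"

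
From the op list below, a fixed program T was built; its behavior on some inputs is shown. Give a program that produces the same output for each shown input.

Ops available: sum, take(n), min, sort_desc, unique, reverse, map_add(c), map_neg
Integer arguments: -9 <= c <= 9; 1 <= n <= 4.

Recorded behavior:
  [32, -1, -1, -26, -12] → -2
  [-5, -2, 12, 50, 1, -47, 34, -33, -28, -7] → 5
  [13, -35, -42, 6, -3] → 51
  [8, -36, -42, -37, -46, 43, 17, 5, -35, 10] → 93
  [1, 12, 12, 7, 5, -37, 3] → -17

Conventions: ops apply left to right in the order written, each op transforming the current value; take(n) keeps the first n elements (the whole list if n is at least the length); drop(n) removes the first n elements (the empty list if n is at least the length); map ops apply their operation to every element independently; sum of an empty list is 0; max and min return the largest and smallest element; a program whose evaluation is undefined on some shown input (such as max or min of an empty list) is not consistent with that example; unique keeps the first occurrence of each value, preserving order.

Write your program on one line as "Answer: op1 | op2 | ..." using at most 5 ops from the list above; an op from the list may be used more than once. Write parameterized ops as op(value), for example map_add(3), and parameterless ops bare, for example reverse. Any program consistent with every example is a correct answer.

map_neg | sort_desc | map_add(-2) | sum

Check, running the answer program on each example:
  [32, -1, -1, -26, -12] -> [-32, 1, 1, 26, 12] -> [26, 12, 1, 1, -32] -> [24, 10, -1, -1, -34] -> -2
  [-5, -2, 12, 50, 1, -47, 34, -33, -28, -7] -> [5, 2, -12, -50, -1, 47, -34, 33, 28, 7] -> [47, 33, 28, 7, 5, 2, -1, -12, -34, -50] -> [45, 31, 26, 5, 3, 0, -3, -14, -36, -52] -> 5
  [13, -35, -42, 6, -3] -> [-13, 35, 42, -6, 3] -> [42, 35, 3, -6, -13] -> [40, 33, 1, -8, -15] -> 51
  [8, -36, -42, -37, -46, 43, 17, 5, -35, 10] -> [-8, 36, 42, 37, 46, -43, -17, -5, 35, -10] -> [46, 42, 37, 36, 35, -5, -8, -10, -17, -43] -> [44, 40, 35, 34, 33, -7, -10, -12, -19, -45] -> 93
  [1, 12, 12, 7, 5, -37, 3] -> [-1, -12, -12, -7, -5, 37, -3] -> [37, -1, -3, -5, -7, -12, -12] -> [35, -3, -5, -7, -9, -14, -14] -> -17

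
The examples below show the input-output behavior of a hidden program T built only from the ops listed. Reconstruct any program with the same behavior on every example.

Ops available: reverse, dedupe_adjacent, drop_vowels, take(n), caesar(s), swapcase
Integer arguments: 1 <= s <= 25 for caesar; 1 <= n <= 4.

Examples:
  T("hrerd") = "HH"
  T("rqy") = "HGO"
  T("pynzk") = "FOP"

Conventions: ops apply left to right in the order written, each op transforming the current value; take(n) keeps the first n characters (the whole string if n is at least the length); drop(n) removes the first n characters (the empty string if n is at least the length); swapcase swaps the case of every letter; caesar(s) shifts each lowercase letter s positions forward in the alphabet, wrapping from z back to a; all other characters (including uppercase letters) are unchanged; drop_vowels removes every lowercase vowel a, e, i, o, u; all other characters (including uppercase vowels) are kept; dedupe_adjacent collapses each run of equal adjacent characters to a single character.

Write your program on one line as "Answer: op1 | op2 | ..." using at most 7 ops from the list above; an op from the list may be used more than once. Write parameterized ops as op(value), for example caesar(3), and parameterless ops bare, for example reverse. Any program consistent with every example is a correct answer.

take(4) | drop_vowels | caesar(7) | drop_vowels | caesar(9) | swapcase

Check, running the answer program on each example:
  "hrerd" -> "hrer" -> "hrr" -> "oyy" -> "yy" -> "hh" -> "HH"
  "rqy" -> "rqy" -> "rqy" -> "yxf" -> "yxf" -> "hgo" -> "HGO"
  "pynzk" -> "pynz" -> "pynz" -> "wfug" -> "wfg" -> "fop" -> "FOP"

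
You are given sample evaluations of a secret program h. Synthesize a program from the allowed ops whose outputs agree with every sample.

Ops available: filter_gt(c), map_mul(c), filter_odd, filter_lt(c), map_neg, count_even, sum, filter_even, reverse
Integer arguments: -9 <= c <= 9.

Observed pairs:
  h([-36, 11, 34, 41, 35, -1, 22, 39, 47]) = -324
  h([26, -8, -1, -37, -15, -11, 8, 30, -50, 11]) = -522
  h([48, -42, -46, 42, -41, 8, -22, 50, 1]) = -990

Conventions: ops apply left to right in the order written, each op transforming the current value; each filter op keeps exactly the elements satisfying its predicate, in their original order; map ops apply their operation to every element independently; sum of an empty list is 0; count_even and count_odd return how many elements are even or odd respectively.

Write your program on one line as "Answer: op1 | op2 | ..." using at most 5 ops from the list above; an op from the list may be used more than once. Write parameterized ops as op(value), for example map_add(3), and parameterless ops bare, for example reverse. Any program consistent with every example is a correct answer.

filter_even | filter_lt(0) | map_mul(9) | sum

Check, running the answer program on each example:
  [-36, 11, 34, 41, 35, -1, 22, 39, 47] -> [-36, 34, 22] -> [-36] -> [-324] -> -324
  [26, -8, -1, -37, -15, -11, 8, 30, -50, 11] -> [26, -8, 8, 30, -50] -> [-8, -50] -> [-72, -450] -> -522
  [48, -42, -46, 42, -41, 8, -22, 50, 1] -> [48, -42, -46, 42, 8, -22, 50] -> [-42, -46, -22] -> [-378, -414, -198] -> -990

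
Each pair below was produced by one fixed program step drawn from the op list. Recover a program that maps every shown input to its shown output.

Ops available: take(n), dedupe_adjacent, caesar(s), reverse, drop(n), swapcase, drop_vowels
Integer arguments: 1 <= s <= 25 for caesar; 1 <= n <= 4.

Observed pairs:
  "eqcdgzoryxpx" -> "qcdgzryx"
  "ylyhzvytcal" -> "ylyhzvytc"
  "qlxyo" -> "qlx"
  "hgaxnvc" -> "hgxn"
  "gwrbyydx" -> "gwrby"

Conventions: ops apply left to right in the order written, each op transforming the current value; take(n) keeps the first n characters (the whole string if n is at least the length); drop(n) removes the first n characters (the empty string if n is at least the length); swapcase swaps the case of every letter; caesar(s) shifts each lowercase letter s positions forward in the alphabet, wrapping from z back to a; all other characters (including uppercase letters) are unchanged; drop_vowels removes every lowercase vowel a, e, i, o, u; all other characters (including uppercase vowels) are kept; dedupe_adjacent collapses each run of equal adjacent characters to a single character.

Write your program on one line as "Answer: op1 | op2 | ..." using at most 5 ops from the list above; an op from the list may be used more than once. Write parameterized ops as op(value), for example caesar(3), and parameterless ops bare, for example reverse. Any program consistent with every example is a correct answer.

reverse | dedupe_adjacent | drop(2) | reverse | drop_vowels

Check, running the answer program on each example:
  "eqcdgzoryxpx" -> "xpxyrozgdcqe" -> "xpxyrozgdcqe" -> "xyrozgdcqe" -> "eqcdgzoryx" -> "qcdgzryx"
  "ylyhzvytcal" -> "lactyvzhyly" -> "lactyvzhyly" -> "ctyvzhyly" -> "ylyhzvytc" -> "ylyhzvytc"
  "qlxyo" -> "oyxlq" -> "oyxlq" -> "xlq" -> "qlx" -> "qlx"
  "hgaxnvc" -> "cvnxagh" -> "cvnxagh" -> "nxagh" -> "hgaxn" -> "hgxn"
  "gwrbyydx" -> "xdyybrwg" -> "xdybrwg" -> "ybrwg" -> "gwrby" -> "gwrby"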